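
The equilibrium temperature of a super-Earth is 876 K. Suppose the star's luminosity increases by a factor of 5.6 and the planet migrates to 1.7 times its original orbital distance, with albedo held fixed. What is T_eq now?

T_eq ≈ 1030 K

T_eq ∝ L^(1/4) · d^(−1/2).
T′ = 876 × 5.6^(1/4) / 1.7^(1/2) = 1030 K.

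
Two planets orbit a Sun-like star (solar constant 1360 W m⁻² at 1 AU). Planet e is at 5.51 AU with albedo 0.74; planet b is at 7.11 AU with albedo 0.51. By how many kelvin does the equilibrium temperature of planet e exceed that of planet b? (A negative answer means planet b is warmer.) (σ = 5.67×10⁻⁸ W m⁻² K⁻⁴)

ΔT ≈ -2.7 K

T_eq = [S₀(1−A)/(4σd²)]^(1/4), so T ∝ (1−A)^(1/4) / √d.
T₁ = [1360×0.26/(4×5.67×10⁻⁸×5.51²)]^(1/4) = 84.65 K.
T₂ = [1360×0.49/(4×5.67×10⁻⁸×7.11²)]^(1/4) = 87.31 K.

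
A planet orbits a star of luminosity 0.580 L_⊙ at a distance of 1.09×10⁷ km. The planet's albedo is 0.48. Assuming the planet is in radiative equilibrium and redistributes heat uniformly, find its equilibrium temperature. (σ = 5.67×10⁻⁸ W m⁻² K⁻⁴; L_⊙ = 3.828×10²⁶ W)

T_eq ≈ 764 K

d = 1.09×10⁷ km = 1.09×10¹⁰ m.
L = 0.580 × 3.828×10²⁶ = 2.22×10²⁶ W.
Flux: S = L/(4πd²) = 2.22×10²⁶/(4π×(1.09×10¹⁰)²) = 1.49×10⁵ W m⁻².
Energy balance: absorbed = emitted ⇒ πR²·S(1−A) = 4πR²·σT_eq⁴, so T_eq⁴ = S(1−A)/(4σ).
T_eq = [1.49×10⁵ × 0.52 / (4 × 5.67×10⁻⁸)]^(1/4) = (3.41×10¹¹)^(1/4) = 764 K.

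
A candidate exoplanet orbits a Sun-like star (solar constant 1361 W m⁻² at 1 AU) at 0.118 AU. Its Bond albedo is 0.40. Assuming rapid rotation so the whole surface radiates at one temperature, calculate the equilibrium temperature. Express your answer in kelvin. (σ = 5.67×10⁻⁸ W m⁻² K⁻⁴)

T_eq ≈ 713 K

Flux at 0.118 AU: S = 1361/0.118² = 9.77×10⁴ W m⁻².
Energy balance: absorbed = emitted ⇒ πR²·S(1−A) = 4πR²·σT_eq⁴, so T_eq⁴ = S(1−A)/(4σ).
T_eq = [9.77×10⁴ × 0.60 / (4 × 5.67×10⁻⁸)]^(1/4) = (2.59×10¹¹)^(1/4) = 713 K.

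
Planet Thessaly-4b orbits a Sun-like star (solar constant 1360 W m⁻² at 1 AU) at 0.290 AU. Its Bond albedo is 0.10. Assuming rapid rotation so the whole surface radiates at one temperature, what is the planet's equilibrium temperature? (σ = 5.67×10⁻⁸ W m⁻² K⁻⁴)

T_eq ≈ 503 K

Flux at 0.290 AU: S = 1360/0.290² = 1.62×10⁴ W m⁻².
Energy balance: absorbed = emitted ⇒ πR²·S(1−A) = 4πR²·σT_eq⁴, so T_eq⁴ = S(1−A)/(4σ).
T_eq = [1.62×10⁴ × 0.90 / (4 × 5.67×10⁻⁸)]^(1/4) = (6.42×10¹⁰)^(1/4) = 503 K.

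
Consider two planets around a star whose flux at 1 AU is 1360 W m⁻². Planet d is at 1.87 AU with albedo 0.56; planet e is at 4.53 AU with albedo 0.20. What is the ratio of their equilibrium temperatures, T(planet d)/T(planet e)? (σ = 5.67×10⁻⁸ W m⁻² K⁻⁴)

T₁/T₂ ≈ 1.340

T_eq = [S₀(1−A)/(4σd²)]^(1/4), so T ∝ (1−A)^(1/4) / √d.
T₁ = [1360×0.44/(4×5.67×10⁻⁸×1.87²)]^(1/4) = 165.74 K.
T₂ = [1360×0.80/(4×5.67×10⁻⁸×4.53²)]^(1/4) = 123.65 K.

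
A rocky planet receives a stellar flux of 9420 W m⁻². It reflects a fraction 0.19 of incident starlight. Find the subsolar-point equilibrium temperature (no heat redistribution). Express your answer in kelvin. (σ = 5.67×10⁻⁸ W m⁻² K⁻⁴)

T_ss ≈ 606 K

At the subsolar point the surface absorbs S(1−A) and emits σT⁴ per unit area — no factor of 4, since only the local patch is in balance.
T = [9420 × 0.81 / 5.67×10⁻⁸]^(1/4) = (1.35×10¹¹)^(1/4) = 606 K.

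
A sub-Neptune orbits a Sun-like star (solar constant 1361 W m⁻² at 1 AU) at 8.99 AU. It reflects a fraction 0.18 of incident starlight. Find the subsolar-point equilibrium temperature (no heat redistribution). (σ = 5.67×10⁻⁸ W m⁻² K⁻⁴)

Flux at 8.99 AU: S = 1361/8.99² = 16.8 W m⁻².
At the subsolar point the surface absorbs S(1−A) and emits σT⁴ per unit area — no factor of 4, since only the local patch is in balance.
T = [16.8 × 0.82 / 5.67×10⁻⁸]^(1/4) = (2.44×10⁸)^(1/4) = 125 K.

T_ss ≈ 125 K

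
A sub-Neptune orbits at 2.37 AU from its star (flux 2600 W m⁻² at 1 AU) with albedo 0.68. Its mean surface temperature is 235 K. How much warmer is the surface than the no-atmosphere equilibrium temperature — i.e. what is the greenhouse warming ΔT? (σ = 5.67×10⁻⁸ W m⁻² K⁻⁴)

S = 2600/2.37² = 462.9 W m⁻².
T_eq = [S(1−A)/(4σ)]^(1/4) = [462.9×0.32/(4×5.67×10⁻⁸)]^(1/4) = 159.9 K.
ΔT = T_surf − T_eq = 235 − 159.9.

ΔT ≈ 75.1 K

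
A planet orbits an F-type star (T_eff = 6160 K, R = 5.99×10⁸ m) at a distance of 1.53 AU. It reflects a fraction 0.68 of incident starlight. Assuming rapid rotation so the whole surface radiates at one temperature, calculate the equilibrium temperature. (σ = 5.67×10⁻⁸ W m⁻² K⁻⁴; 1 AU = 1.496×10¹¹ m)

d = 1.53 AU = 2.29×10¹¹ m.
L = 4πR_⋆²σT_⋆⁴ = 4π(5.99×10⁸)² × 5.67×10⁻⁸ × (6160)⁴ = 3.68×10²⁶ W.
S = L/(4πd²) = 559 W m⁻².
Energy balance: absorbed = emitted ⇒ πR²·S(1−A) = 4πR²·σT_eq⁴, so T_eq⁴ = S(1−A)/(4σ).
T_eq = [559 × 0.32 / (4 × 5.67×10⁻⁸)]^(1/4) = (7.89×10⁸)^(1/4) = 168 K.

T_eq ≈ 168 K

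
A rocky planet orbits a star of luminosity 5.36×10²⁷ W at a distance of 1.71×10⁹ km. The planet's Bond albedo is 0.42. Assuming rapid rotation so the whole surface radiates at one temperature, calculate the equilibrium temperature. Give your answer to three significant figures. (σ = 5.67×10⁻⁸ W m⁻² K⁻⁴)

T_eq ≈ 139 K

d = 1.71×10⁹ km = 1.71×10¹² m.
Flux: S = L/(4πd²) = 5.36×10²⁷/(4π×(1.71×10¹²)²) = 146 W m⁻².
Energy balance: absorbed = emitted ⇒ πR²·S(1−A) = 4πR²·σT_eq⁴, so T_eq⁴ = S(1−A)/(4σ).
T_eq = [146 × 0.58 / (4 × 5.67×10⁻⁸)]^(1/4) = (3.73×10⁸)^(1/4) = 139 K.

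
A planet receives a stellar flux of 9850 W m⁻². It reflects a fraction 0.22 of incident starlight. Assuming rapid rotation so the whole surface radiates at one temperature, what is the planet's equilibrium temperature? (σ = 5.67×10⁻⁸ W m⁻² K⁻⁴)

Energy balance: absorbed = emitted ⇒ πR²·S(1−A) = 4πR²·σT_eq⁴, so T_eq⁴ = S(1−A)/(4σ).
T_eq = [9850 × 0.78 / (4 × 5.67×10⁻⁸)]^(1/4) = (3.39×10¹⁰)^(1/4) = 429 K.

T_eq ≈ 429 K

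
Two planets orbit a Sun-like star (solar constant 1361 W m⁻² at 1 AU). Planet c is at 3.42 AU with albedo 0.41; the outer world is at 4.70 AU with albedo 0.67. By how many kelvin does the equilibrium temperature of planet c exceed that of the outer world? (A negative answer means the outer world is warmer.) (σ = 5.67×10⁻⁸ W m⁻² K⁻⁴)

T_eq = [S₀(1−A)/(4σd²)]^(1/4), so T ∝ (1−A)^(1/4) / √d.
T₁ = [1361×0.59/(4×5.67×10⁻⁸×3.42²)]^(1/4) = 131.90 K.
T₂ = [1361×0.33/(4×5.67×10⁻⁸×4.70²)]^(1/4) = 97.30 K.

ΔT ≈ 34.6 K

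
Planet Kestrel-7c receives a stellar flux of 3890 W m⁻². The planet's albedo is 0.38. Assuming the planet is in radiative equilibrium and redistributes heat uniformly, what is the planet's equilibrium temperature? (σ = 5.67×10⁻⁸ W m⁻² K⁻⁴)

Energy balance: absorbed = emitted ⇒ πR²·S(1−A) = 4πR²·σT_eq⁴, so T_eq⁴ = S(1−A)/(4σ).
T_eq = [3890 × 0.62 / (4 × 5.67×10⁻⁸)]^(1/4) = (1.06×10¹⁰)^(1/4) = 321 K.

T_eq ≈ 321 K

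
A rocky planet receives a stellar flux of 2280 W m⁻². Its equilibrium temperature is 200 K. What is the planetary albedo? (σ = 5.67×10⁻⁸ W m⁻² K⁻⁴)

From T_eq⁴ = S(1−A)/(4σ): 1−A = 4σT_eq⁴/S.
1−A = 4 × 5.67×10⁻⁸ × (200)⁴ / 2280 = 0.159.

A ≈ 0.84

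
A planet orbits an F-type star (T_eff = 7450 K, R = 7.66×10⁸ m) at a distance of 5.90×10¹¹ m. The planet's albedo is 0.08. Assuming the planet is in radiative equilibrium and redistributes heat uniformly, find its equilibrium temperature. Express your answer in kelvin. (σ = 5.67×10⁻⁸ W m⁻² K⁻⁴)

L = 4πR_⋆²σT_⋆⁴ = 4π(7.66×10⁸)² × 5.67×10⁻⁸ × (7450)⁴ = 1.29×10²⁷ W.
S = L/(4πd²) = 294 W m⁻².
Energy balance: absorbed = emitted ⇒ πR²·S(1−A) = 4πR²·σT_eq⁴, so T_eq⁴ = S(1−A)/(4σ).
T_eq = [294 × 0.92 / (4 × 5.67×10⁻⁸)]^(1/4) = (1.19×10⁹)^(1/4) = 186 K.

T_eq ≈ 186 K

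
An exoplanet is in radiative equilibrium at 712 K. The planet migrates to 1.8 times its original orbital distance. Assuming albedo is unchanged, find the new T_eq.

T_eq ≈ 531 K

T_eq ∝ L^(1/4) · d^(−1/2).
T′ = 712 / 1.8^(1/2) = 531 K.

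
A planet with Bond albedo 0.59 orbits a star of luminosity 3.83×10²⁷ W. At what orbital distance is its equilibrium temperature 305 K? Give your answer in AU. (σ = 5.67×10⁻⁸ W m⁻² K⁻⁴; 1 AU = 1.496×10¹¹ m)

d ≈ 1.69 AU

From T_eq⁴ = L(1−A)/(16πσd²): d = √[L(1−A)/(16πσT_eq⁴)].
d = √[3.83×10²⁷ × 0.41 / (16π × 5.67×10⁻⁸ × (305)⁴)] = 2.52×10¹¹ m = 1.69 AU.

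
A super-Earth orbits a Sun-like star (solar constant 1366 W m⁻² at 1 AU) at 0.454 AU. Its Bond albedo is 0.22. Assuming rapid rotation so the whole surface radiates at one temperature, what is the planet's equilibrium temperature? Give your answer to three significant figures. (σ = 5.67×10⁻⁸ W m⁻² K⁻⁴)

T_eq ≈ 389 K

Flux at 0.454 AU: S = 1366/0.454² = 6630 W m⁻².
Energy balance: absorbed = emitted ⇒ πR²·S(1−A) = 4πR²·σT_eq⁴, so T_eq⁴ = S(1−A)/(4σ).
T_eq = [6630 × 0.78 / (4 × 5.67×10⁻⁸)]^(1/4) = (2.28×10¹⁰)^(1/4) = 389 K.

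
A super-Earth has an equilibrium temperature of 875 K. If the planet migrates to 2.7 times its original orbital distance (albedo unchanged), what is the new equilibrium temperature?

T_eq ∝ L^(1/4) · d^(−1/2).
T′ = 875 / 2.7^(1/2) = 533 K.

T_eq ≈ 533 K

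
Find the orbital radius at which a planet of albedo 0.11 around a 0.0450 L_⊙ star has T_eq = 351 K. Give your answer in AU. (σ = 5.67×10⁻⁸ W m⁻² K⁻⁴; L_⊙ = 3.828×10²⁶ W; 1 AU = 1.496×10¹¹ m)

d ≈ 0.126 AU

L = 0.0450 × 3.828×10²⁶ = 1.72×10²⁵ W.
From T_eq⁴ = L(1−A)/(16πσd²): d = √[L(1−A)/(16πσT_eq⁴)].
d = √[1.72×10²⁵ × 0.89 / (16π × 5.67×10⁻⁸ × (351)⁴)] = 1.88×10¹⁰ m = 0.126 AU.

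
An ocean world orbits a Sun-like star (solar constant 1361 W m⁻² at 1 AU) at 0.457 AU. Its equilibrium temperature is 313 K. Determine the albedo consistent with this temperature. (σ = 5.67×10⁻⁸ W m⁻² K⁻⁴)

A ≈ 0.67

Flux at 0.457 AU: S = 1361/0.457² = 6520 W m⁻².
From T_eq⁴ = S(1−A)/(4σ): 1−A = 4σT_eq⁴/S.
1−A = 4 × 5.67×10⁻⁸ × (313)⁴ / 6520 = 0.334.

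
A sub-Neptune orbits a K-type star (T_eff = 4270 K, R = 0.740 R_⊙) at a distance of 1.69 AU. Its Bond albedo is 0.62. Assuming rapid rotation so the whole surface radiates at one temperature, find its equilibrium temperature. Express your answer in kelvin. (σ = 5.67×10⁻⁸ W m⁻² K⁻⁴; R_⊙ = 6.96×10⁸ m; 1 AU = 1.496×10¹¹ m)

T_eq ≈ 107 K

R_⋆ = 0.740 × 6.96×10⁸ = 5.15×10⁸ m.
d = 1.69 AU = 2.53×10¹¹ m.
L = 4πR_⋆²σT_⋆⁴ = 4π(5.15×10⁸)² × 5.67×10⁻⁸ × (4270)⁴ = 6.28×10²⁵ W.
S = L/(4πd²) = 78.2 W m⁻².
Energy balance: absorbed = emitted ⇒ πR²·S(1−A) = 4πR²·σT_eq⁴, so T_eq⁴ = S(1−A)/(4σ).
T_eq = [78.2 × 0.38 / (4 × 5.67×10⁻⁸)]^(1/4) = (1.31×10⁸)^(1/4) = 107 K.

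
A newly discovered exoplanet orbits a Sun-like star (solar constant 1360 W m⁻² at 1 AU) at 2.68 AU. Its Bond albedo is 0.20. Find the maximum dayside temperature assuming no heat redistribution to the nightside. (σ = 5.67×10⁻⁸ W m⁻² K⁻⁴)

T_ss ≈ 227 K

Flux at 2.68 AU: S = 1360/2.68² = 189 W m⁻².
With no redistribution each surface element balances locally: S(1−A) = σT⁴.
T = [189 × 0.80 / 5.67×10⁻⁸]^(1/4) = (2.67×10⁹)^(1/4) = 227 K.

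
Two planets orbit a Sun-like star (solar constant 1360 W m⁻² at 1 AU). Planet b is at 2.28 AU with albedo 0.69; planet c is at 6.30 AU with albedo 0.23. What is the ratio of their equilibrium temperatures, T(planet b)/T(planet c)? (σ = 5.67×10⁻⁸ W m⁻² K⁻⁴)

T₁/T₂ ≈ 1.324

T_eq = [S₀(1−A)/(4σd²)]^(1/4), so T ∝ (1−A)^(1/4) / √d.
T₁ = [1360×0.31/(4×5.67×10⁻⁸×2.28²)]^(1/4) = 137.51 K.
T₂ = [1360×0.77/(4×5.67×10⁻⁸×6.30²)]^(1/4) = 103.85 K.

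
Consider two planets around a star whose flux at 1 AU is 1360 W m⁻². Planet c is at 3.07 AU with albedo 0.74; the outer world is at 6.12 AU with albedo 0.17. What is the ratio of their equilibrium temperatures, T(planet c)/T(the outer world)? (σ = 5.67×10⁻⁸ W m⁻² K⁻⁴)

T₁/T₂ ≈ 1.056

T_eq = [S₀(1−A)/(4σd²)]^(1/4), so T ∝ (1−A)^(1/4) / √d.
T₁ = [1360×0.26/(4×5.67×10⁻⁸×3.07²)]^(1/4) = 113.41 K.
T₂ = [1360×0.83/(4×5.67×10⁻⁸×6.12²)]^(1/4) = 107.37 K.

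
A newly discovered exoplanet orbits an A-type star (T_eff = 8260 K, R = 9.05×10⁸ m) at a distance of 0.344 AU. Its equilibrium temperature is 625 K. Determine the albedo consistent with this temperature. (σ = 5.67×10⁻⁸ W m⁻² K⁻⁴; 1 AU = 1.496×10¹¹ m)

A ≈ 0.58

d = 0.344 AU = 5.15×10¹⁰ m.
L = 4πR_⋆²σT_⋆⁴ = 4π(9.05×10⁸)² × 5.67×10⁻⁸ × (8260)⁴ = 2.72×10²⁷ W.
S = L/(4πd²) = 8.16×10⁴ W m⁻².
From T_eq⁴ = S(1−A)/(4σ): 1−A = 4σT_eq⁴/S.
1−A = 4 × 5.67×10⁻⁸ × (625)⁴ / 8.16×10⁴ = 0.424.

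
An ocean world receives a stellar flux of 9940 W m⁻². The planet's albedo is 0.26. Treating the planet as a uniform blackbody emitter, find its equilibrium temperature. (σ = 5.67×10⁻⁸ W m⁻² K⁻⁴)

T_eq ≈ 424 K

Energy balance: absorbed = emitted ⇒ πR²·S(1−A) = 4πR²·σT_eq⁴, so T_eq⁴ = S(1−A)/(4σ).
T_eq = [9940 × 0.74 / (4 × 5.67×10⁻⁸)]^(1/4) = (3.24×10¹⁰)^(1/4) = 424 K.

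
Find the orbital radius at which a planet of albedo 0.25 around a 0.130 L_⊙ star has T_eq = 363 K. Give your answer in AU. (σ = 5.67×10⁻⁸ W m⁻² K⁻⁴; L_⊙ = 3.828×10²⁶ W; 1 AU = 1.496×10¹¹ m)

L = 0.130 × 3.828×10²⁶ = 4.98×10²⁵ W.
From T_eq⁴ = L(1−A)/(16πσd²): d = √[L(1−A)/(16πσT_eq⁴)].
d = √[4.98×10²⁵ × 0.75 / (16π × 5.67×10⁻⁸ × (363)⁴)] = 2.75×10¹⁰ m = 0.184 AU.

d ≈ 0.184 AU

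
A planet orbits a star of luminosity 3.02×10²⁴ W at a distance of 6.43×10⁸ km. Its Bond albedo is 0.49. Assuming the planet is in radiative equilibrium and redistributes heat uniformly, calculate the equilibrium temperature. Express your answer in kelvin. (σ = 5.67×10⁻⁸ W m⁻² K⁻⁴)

T_eq ≈ 33.8 K

d = 6.43×10⁸ km = 6.43×10¹¹ m.
Flux: S = L/(4πd²) = 3.02×10²⁴/(4π×(6.43×10¹¹)²) = 0.581 W m⁻².
Energy balance: absorbed = emitted ⇒ πR²·S(1−A) = 4πR²·σT_eq⁴, so T_eq⁴ = S(1−A)/(4σ).
T_eq = [0.581 × 0.51 / (4 × 5.67×10⁻⁸)]^(1/4) = (1.31×10⁶)^(1/4) = 33.8 K.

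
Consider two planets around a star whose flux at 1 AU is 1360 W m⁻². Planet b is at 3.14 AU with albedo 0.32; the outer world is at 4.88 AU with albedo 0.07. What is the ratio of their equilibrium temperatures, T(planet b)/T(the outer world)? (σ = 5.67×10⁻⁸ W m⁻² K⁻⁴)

T_eq = [S₀(1−A)/(4σd²)]^(1/4), so T ∝ (1−A)^(1/4) / √d.
T₁ = [1360×0.68/(4×5.67×10⁻⁸×3.14²)]^(1/4) = 142.61 K.
T₂ = [1360×0.93/(4×5.67×10⁻⁸×4.88²)]^(1/4) = 123.70 K.

T₁/T₂ ≈ 1.153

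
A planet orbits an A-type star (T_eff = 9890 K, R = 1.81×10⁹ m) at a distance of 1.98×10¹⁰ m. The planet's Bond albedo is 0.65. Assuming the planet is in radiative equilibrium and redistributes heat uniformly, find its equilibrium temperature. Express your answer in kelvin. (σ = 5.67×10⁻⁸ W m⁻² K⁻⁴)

T_eq ≈ 1630 K

L = 4πR_⋆²σT_⋆⁴ = 4π(1.81×10⁹)² × 5.67×10⁻⁸ × (9890)⁴ = 2.23×10²⁸ W.
S = L/(4πd²) = 4.53×10⁶ W m⁻².
Energy balance: absorbed = emitted ⇒ πR²·S(1−A) = 4πR²·σT_eq⁴, so T_eq⁴ = S(1−A)/(4σ).
T_eq = [4.53×10⁶ × 0.35 / (4 × 5.67×10⁻⁸)]^(1/4) = (7.00×10¹²)^(1/4) = 1630 K.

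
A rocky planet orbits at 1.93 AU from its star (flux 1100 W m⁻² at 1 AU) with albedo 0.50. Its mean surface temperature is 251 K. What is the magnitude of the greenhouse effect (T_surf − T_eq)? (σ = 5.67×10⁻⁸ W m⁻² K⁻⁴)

ΔT ≈ 91.3 K

S = 1100/1.93² = 295.3 W m⁻².
T_eq = [S(1−A)/(4σ)]^(1/4) = [295.3×0.50/(4×5.67×10⁻⁸)]^(1/4) = 159.7 K.
ΔT = T_surf − T_eq = 251 − 159.7.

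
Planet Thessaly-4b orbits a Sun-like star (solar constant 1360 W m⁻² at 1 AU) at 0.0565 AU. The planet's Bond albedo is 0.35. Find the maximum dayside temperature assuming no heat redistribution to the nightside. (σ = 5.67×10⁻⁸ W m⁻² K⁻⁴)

Flux at 0.0565 AU: S = 1360/0.0565² = 4.26×10⁵ W m⁻².
With no redistribution each surface element balances locally: S(1−A) = σT⁴.
T = [4.26×10⁵ × 0.65 / 5.67×10⁻⁸]^(1/4) = (4.88×10¹²)^(1/4) = 1490 K.

T_ss ≈ 1490 K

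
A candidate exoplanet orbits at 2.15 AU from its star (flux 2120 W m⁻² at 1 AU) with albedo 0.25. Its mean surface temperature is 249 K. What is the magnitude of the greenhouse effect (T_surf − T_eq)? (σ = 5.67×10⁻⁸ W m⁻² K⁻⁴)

S = 2120/2.15² = 458.6 W m⁻².
T_eq = [S(1−A)/(4σ)]^(1/4) = [458.6×0.75/(4×5.67×10⁻⁸)]^(1/4) = 197.3 K.
ΔT = T_surf − T_eq = 249 − 197.3.

ΔT ≈ 51.7 K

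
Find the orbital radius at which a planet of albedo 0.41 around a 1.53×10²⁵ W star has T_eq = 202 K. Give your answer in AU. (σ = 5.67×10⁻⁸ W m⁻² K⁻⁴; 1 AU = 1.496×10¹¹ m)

From T_eq⁴ = L(1−A)/(16πσd²): d = √[L(1−A)/(16πσT_eq⁴)].
d = √[1.53×10²⁵ × 0.59 / (16π × 5.67×10⁻⁸ × (202)⁴)] = 4.36×10¹⁰ m = 0.292 AU.

d ≈ 0.292 AU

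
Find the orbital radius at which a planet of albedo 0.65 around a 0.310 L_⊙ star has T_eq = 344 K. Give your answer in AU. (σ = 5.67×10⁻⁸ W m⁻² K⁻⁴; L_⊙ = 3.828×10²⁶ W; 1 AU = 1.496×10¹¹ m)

d ≈ 0.216 AU

L = 0.310 × 3.828×10²⁶ = 1.19×10²⁶ W.
From T_eq⁴ = L(1−A)/(16πσd²): d = √[L(1−A)/(16πσT_eq⁴)].
d = √[1.19×10²⁶ × 0.35 / (16π × 5.67×10⁻⁸ × (344)⁴)] = 3.23×10¹⁰ m = 0.216 AU.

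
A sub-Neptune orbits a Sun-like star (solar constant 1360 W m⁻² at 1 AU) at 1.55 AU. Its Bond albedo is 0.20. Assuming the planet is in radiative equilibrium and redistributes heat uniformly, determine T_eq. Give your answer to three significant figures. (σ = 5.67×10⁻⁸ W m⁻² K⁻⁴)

Flux at 1.55 AU: S = 1360/1.55² = 566 W m⁻².
Energy balance: absorbed = emitted ⇒ πR²·S(1−A) = 4πR²·σT_eq⁴, so T_eq⁴ = S(1−A)/(4σ).
T_eq = [566 × 0.80 / (4 × 5.67×10⁻⁸)]^(1/4) = (2.00×10⁹)^(1/4) = 211 K.

T_eq ≈ 211 K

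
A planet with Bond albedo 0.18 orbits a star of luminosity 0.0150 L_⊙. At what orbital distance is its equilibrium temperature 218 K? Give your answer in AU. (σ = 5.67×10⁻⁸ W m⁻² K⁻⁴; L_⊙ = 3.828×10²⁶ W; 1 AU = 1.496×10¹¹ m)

L = 0.0150 × 3.828×10²⁶ = 5.74×10²⁴ W.
From T_eq⁴ = L(1−A)/(16πσd²): d = √[L(1−A)/(16πσT_eq⁴)].
d = √[5.74×10²⁴ × 0.82 / (16π × 5.67×10⁻⁸ × (218)⁴)] = 2.70×10¹⁰ m = 0.181 AU.

d ≈ 0.181 AU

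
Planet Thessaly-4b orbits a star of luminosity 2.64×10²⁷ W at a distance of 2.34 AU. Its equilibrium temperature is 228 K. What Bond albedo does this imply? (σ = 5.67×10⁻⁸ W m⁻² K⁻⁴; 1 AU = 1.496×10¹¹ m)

d = 2.34 AU = 3.50×10¹¹ m.
Flux: S = L/(4πd²) = 2.64×10²⁷/(4π×(3.50×10¹¹)²) = 1710 W m⁻².
From T_eq⁴ = S(1−A)/(4σ): 1−A = 4σT_eq⁴/S.
1−A = 4 × 5.67×10⁻⁸ × (228)⁴ / 1710 = 0.358.

A ≈ 0.64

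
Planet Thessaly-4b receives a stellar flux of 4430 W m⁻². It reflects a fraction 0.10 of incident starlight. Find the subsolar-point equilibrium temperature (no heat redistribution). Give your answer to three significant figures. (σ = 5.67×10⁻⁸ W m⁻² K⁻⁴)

T_ss ≈ 515 K

At the subsolar point the surface absorbs S(1−A) and emits σT⁴ per unit area — no factor of 4, since only the local patch is in balance.
T = [4430 × 0.90 / 5.67×10⁻⁸]^(1/4) = (7.03×10¹⁰)^(1/4) = 515 K.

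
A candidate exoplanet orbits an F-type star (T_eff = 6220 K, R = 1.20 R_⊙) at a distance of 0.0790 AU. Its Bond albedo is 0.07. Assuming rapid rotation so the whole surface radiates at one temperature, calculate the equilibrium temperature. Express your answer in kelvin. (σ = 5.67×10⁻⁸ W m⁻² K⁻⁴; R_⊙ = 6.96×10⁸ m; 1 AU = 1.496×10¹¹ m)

T_eq ≈ 1150 K

R_⋆ = 1.20 × 6.96×10⁸ = 8.35×10⁸ m.
d = 0.0790 AU = 1.18×10¹⁰ m.
L = 4πR_⋆²σT_⋆⁴ = 4π(8.35×10⁸)² × 5.67×10⁻⁸ × (6220)⁴ = 7.44×10²⁶ W.
S = L/(4πd²) = 4.24×10⁵ W m⁻².
Energy balance: absorbed = emitted ⇒ πR²·S(1−A) = 4πR²·σT_eq⁴, so T_eq⁴ = S(1−A)/(4σ).
T_eq = [4.24×10⁵ × 0.93 / (4 × 5.67×10⁻⁸)]^(1/4) = (1.74×10¹²)^(1/4) = 1150 K.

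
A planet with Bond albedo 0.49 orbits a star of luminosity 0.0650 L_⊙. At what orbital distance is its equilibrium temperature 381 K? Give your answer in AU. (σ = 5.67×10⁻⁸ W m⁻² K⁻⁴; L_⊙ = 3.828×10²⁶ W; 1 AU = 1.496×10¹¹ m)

d ≈ 0.0972 AU

L = 0.0650 × 3.828×10²⁶ = 2.49×10²⁵ W.
From T_eq⁴ = L(1−A)/(16πσd²): d = √[L(1−A)/(16πσT_eq⁴)].
d = √[2.49×10²⁵ × 0.51 / (16π × 5.67×10⁻⁸ × (381)⁴)] = 1.45×10¹⁰ m = 0.0972 AU.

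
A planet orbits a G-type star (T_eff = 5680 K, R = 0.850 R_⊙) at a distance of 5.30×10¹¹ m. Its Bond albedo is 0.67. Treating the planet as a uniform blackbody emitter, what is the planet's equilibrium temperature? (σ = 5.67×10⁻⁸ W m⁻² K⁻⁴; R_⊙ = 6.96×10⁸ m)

R_⋆ = 0.850 × 6.96×10⁸ = 5.92×10⁸ m.
L = 4πR_⋆²σT_⋆⁴ = 4π(5.92×10⁸)² × 5.67×10⁻⁸ × (5680)⁴ = 2.60×10²⁶ W.
S = L/(4πd²) = 73.5 W m⁻².
Energy balance: absorbed = emitted ⇒ πR²·S(1−A) = 4πR²·σT_eq⁴, so T_eq⁴ = S(1−A)/(4σ).
T_eq = [73.5 × 0.33 / (4 × 5.67×10⁻⁸)]^(1/4) = (1.07×10⁸)^(1/4) = 102 K.

T_eq ≈ 102 K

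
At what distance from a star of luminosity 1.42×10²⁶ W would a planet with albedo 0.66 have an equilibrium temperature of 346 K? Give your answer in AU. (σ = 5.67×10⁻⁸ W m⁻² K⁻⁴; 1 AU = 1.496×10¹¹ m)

From T_eq⁴ = L(1−A)/(16πσd²): d = √[L(1−A)/(16πσT_eq⁴)].
d = √[1.42×10²⁶ × 0.34 / (16π × 5.67×10⁻⁸ × (346)⁴)] = 3.44×10¹⁰ m = 0.230 AU.

d ≈ 0.230 AU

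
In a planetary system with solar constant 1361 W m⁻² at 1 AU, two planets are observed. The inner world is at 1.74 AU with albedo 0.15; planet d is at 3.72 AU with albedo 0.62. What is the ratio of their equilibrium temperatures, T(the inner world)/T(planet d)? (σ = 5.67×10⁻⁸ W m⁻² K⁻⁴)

T_eq = [S₀(1−A)/(4σd²)]^(1/4), so T ∝ (1−A)^(1/4) / √d.
T₁ = [1361×0.85/(4×5.67×10⁻⁸×1.74²)]^(1/4) = 202.60 K.
T₂ = [1361×0.38/(4×5.67×10⁻⁸×3.72²)]^(1/4) = 113.30 K.

T₁/T₂ ≈ 1.788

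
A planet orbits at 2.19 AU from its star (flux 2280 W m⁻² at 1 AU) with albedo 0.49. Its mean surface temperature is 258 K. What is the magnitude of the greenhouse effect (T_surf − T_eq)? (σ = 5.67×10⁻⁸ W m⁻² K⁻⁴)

ΔT ≈ 77.2 K

S = 2280/2.19² = 475.4 W m⁻².
T_eq = [S(1−A)/(4σ)]^(1/4) = [475.4×0.51/(4×5.67×10⁻⁸)]^(1/4) = 180.8 K.
ΔT = T_surf − T_eq = 258 − 180.8.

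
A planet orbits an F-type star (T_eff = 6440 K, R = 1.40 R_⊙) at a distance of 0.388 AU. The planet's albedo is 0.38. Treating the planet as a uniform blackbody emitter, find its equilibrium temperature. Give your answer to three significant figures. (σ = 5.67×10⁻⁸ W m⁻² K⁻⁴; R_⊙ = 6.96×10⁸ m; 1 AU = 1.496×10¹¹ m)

R_⋆ = 1.40 × 6.96×10⁸ = 9.74×10⁸ m.
d = 0.388 AU = 5.80×10¹⁰ m.
L = 4πR_⋆²σT_⋆⁴ = 4π(9.74×10⁸)² × 5.67×10⁻⁸ × (6440)⁴ = 1.16×10²⁷ W.
S = L/(4πd²) = 2.75×10⁴ W m⁻².
Energy balance: absorbed = emitted ⇒ πR²·S(1−A) = 4πR²·σT_eq⁴, so T_eq⁴ = S(1−A)/(4σ).
T_eq = [2.75×10⁴ × 0.62 / (4 × 5.67×10⁻⁸)]^(1/4) = (7.51×10¹⁰)^(1/4) = 524 K.

T_eq ≈ 524 K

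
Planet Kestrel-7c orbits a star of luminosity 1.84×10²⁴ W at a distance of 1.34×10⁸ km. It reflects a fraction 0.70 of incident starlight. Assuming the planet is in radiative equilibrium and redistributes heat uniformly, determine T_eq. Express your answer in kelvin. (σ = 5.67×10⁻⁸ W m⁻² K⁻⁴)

T_eq ≈ 57.3 K

d = 1.34×10⁸ km = 1.34×10¹¹ m.
Flux: S = L/(4πd²) = 1.84×10²⁴/(4π×(1.34×10¹¹)²) = 8.15 W m⁻².
Energy balance: absorbed = emitted ⇒ πR²·S(1−A) = 4πR²·σT_eq⁴, so T_eq⁴ = S(1−A)/(4σ).
T_eq = [8.15 × 0.30 / (4 × 5.67×10⁻⁸)]^(1/4) = (1.08×10⁷)^(1/4) = 57.3 K.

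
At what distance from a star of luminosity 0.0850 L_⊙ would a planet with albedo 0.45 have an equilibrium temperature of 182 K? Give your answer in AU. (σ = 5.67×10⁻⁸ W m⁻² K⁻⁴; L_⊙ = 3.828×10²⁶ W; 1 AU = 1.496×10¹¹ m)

d ≈ 0.506 AU

L = 0.0850 × 3.828×10²⁶ = 3.25×10²⁵ W.
From T_eq⁴ = L(1−A)/(16πσd²): d = √[L(1−A)/(16πσT_eq⁴)].
d = √[3.25×10²⁵ × 0.55 / (16π × 5.67×10⁻⁸ × (182)⁴)] = 7.56×10¹⁰ m = 0.506 AU.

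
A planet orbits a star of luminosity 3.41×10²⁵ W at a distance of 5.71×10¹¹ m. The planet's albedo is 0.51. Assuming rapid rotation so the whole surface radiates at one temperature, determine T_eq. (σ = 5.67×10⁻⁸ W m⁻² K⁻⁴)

T_eq ≈ 65.1 K

Flux: S = L/(4πd²) = 3.41×10²⁵/(4π×(5.71×10¹¹)²) = 8.32 W m⁻².
Energy balance: absorbed = emitted ⇒ πR²·S(1−A) = 4πR²·σT_eq⁴, so T_eq⁴ = S(1−A)/(4σ).
T_eq = [8.32 × 0.49 / (4 × 5.67×10⁻⁸)]^(1/4) = (1.80×10⁷)^(1/4) = 65.1 K.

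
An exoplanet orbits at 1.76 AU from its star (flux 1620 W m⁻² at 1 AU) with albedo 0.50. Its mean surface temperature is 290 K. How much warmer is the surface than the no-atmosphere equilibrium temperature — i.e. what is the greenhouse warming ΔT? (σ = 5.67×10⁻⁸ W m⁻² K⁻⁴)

ΔT ≈ 105.7 K

S = 1620/1.76² = 523.0 W m⁻².
T_eq = [S(1−A)/(4σ)]^(1/4) = [523.0×0.50/(4×5.67×10⁻⁸)]^(1/4) = 184.3 K.
ΔT = T_surf − T_eq = 290 − 184.3.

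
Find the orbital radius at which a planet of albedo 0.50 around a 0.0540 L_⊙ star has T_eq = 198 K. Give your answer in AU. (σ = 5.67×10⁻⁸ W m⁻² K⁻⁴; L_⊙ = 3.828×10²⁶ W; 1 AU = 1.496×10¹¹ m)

L = 0.0540 × 3.828×10²⁶ = 2.07×10²⁵ W.
From T_eq⁴ = L(1−A)/(16πσd²): d = √[L(1−A)/(16πσT_eq⁴)].
d = √[2.07×10²⁵ × 0.50 / (16π × 5.67×10⁻⁸ × (198)⁴)] = 4.86×10¹⁰ m = 0.325 AU.

d ≈ 0.325 AU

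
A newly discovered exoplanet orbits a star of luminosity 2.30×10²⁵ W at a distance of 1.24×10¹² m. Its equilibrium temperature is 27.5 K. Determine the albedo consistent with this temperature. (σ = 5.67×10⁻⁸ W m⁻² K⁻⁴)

A ≈ 0.89

Flux: S = L/(4πd²) = 2.30×10²⁵/(4π×(1.24×10¹²)²) = 1.19 W m⁻².
From T_eq⁴ = S(1−A)/(4σ): 1−A = 4σT_eq⁴/S.
1−A = 4 × 5.67×10⁻⁸ × (27.5)⁴ / 1.19 = 0.109.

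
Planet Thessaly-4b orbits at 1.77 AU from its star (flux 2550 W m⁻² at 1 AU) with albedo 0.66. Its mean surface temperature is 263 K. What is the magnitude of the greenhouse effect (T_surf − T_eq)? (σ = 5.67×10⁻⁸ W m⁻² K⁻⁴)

ΔT ≈ 76.1 K

S = 2550/1.77² = 813.9 W m⁻².
T_eq = [S(1−A)/(4σ)]^(1/4) = [813.9×0.34/(4×5.67×10⁻⁸)]^(1/4) = 186.9 K.
ΔT = T_surf − T_eq = 263 − 186.9.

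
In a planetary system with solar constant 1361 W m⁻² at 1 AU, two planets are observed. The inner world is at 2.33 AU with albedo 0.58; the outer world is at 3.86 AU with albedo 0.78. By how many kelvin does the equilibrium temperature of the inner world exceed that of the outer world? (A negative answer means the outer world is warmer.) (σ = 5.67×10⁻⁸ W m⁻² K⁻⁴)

ΔT ≈ 49.8 K

T_eq = [S₀(1−A)/(4σd²)]^(1/4), so T ∝ (1−A)^(1/4) / √d.
T₁ = [1361×0.42/(4×5.67×10⁻⁸×2.33²)]^(1/4) = 146.79 K.
T₂ = [1361×0.22/(4×5.67×10⁻⁸×3.86²)]^(1/4) = 97.02 K.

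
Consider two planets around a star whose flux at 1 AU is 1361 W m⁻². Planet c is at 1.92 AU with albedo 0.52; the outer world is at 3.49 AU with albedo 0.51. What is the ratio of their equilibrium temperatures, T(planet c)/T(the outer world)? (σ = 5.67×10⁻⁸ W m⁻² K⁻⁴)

T_eq = [S₀(1−A)/(4σd²)]^(1/4), so T ∝ (1−A)^(1/4) / √d.
T₁ = [1361×0.48/(4×5.67×10⁻⁸×1.92²)]^(1/4) = 167.19 K.
T₂ = [1361×0.49/(4×5.67×10⁻⁸×3.49²)]^(1/4) = 124.65 K.

T₁/T₂ ≈ 1.341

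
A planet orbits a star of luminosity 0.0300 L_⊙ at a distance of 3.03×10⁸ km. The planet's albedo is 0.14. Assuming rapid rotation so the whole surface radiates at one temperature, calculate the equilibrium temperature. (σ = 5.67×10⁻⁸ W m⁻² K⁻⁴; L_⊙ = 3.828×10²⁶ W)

T_eq ≈ 78.4 K

d = 3.03×10⁸ km = 3.03×10¹¹ m.
L = 0.0300 × 3.828×10²⁶ = 1.15×10²⁵ W.
Flux: S = L/(4πd²) = 1.15×10²⁵/(4π×(3.03×10¹¹)²) = 9.95 W m⁻².
Energy balance: absorbed = emitted ⇒ πR²·S(1−A) = 4πR²·σT_eq⁴, so T_eq⁴ = S(1−A)/(4σ).
T_eq = [9.95 × 0.86 / (4 × 5.67×10⁻⁸)]^(1/4) = (3.77×10⁷)^(1/4) = 78.4 K.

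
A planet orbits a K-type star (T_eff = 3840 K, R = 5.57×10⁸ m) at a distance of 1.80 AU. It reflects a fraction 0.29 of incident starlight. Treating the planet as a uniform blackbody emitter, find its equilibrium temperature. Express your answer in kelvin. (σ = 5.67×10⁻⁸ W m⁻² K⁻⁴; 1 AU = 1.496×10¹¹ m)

T_eq ≈ 113 K

d = 1.80 AU = 2.69×10¹¹ m.
L = 4πR_⋆²σT_⋆⁴ = 4π(5.57×10⁸)² × 5.67×10⁻⁸ × (3840)⁴ = 4.81×10²⁵ W.
S = L/(4πd²) = 52.7 W m⁻².
Energy balance: absorbed = emitted ⇒ πR²·S(1−A) = 4πR²·σT_eq⁴, so T_eq⁴ = S(1−A)/(4σ).
T_eq = [52.7 × 0.71 / (4 × 5.67×10⁻⁸)]^(1/4) = (1.65×10⁸)^(1/4) = 113 K.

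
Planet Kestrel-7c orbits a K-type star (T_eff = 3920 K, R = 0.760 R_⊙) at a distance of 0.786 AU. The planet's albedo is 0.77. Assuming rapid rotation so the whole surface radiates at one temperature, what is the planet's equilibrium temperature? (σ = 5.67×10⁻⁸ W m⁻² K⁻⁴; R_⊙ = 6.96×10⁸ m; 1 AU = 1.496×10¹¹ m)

R_⋆ = 0.760 × 6.96×10⁸ = 5.29×10⁸ m.
d = 0.786 AU = 1.18×10¹¹ m.
L = 4πR_⋆²σT_⋆⁴ = 4π(5.29×10⁸)² × 5.67×10⁻⁸ × (3920)⁴ = 4.71×10²⁵ W.
S = L/(4πd²) = 271 W m⁻².
Energy balance: absorbed = emitted ⇒ πR²·S(1−A) = 4πR²·σT_eq⁴, so T_eq⁴ = S(1−A)/(4σ).
T_eq = [271 × 0.23 / (4 × 5.67×10⁻⁸)]^(1/4) = (2.75×10⁸)^(1/4) = 129 K.

T_eq ≈ 129 K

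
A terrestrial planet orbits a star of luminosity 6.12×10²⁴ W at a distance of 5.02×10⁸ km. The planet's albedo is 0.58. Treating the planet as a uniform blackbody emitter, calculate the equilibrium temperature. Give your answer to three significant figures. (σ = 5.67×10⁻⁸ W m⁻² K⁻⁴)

d = 5.02×10⁸ km = 5.02×10¹¹ m.
Flux: S = L/(4πd²) = 6.12×10²⁴/(4π×(5.02×10¹¹)²) = 1.93 W m⁻².
Energy balance: absorbed = emitted ⇒ πR²·S(1−A) = 4πR²·σT_eq⁴, so T_eq⁴ = S(1−A)/(4σ).
T_eq = [1.93 × 0.42 / (4 × 5.67×10⁻⁸)]^(1/4) = (3.58×10⁶)^(1/4) = 43.5 K.

T_eq ≈ 43.5 K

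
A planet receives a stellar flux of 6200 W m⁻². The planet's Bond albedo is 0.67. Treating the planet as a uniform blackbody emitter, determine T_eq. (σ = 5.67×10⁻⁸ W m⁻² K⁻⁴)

Energy balance: absorbed = emitted ⇒ πR²·S(1−A) = 4πR²·σT_eq⁴, so T_eq⁴ = S(1−A)/(4σ).
T_eq = [6200 × 0.33 / (4 × 5.67×10⁻⁸)]^(1/4) = (9.02×10⁹)^(1/4) = 308 K.

T_eq ≈ 308 K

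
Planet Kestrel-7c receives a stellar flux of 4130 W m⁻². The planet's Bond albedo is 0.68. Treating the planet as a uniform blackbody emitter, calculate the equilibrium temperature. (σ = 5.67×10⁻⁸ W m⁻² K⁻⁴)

T_eq ≈ 276 K

Energy balance: absorbed = emitted ⇒ πR²·S(1−A) = 4πR²·σT_eq⁴, so T_eq⁴ = S(1−A)/(4σ).
T_eq = [4130 × 0.32 / (4 × 5.67×10⁻⁸)]^(1/4) = (5.83×10⁹)^(1/4) = 276 K.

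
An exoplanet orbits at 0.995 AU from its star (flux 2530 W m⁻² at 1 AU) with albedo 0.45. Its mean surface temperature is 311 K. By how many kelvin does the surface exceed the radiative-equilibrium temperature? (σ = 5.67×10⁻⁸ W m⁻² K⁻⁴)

S = 2530/0.995² = 2555 W m⁻².
T_eq = [S(1−A)/(4σ)]^(1/4) = [2555×0.55/(4×5.67×10⁻⁸)]^(1/4) = 280.6 K.
ΔT = T_surf − T_eq = 311 − 280.6.

ΔT ≈ 30.4 K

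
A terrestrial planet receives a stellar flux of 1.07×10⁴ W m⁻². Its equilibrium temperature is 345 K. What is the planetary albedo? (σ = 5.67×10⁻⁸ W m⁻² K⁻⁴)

A ≈ 0.70

From T_eq⁴ = S(1−A)/(4σ): 1−A = 4σT_eq⁴/S.
1−A = 4 × 5.67×10⁻⁸ × (345)⁴ / 1.07×10⁴ = 0.300.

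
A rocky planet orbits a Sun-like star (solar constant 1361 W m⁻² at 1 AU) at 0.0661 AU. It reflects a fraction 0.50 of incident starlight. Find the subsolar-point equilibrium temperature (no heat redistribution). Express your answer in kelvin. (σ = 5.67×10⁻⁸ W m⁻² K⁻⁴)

Flux at 0.0661 AU: S = 1361/0.0661² = 3.11×10⁵ W m⁻².
At the subsolar point the surface absorbs S(1−A) and emits σT⁴ per unit area — no factor of 4, since only the local patch is in balance.
T = [3.11×10⁵ × 0.50 / 5.67×10⁻⁸]^(1/4) = (2.75×10¹²)^(1/4) = 1290 K.

T_ss ≈ 1290 K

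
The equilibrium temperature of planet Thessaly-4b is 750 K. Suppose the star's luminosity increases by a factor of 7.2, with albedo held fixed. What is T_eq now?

T_eq ≈ 1230 K

T_eq ∝ L^(1/4) · d^(−1/2).
T′ = 750 × 7.2^(1/4) = 1230 K.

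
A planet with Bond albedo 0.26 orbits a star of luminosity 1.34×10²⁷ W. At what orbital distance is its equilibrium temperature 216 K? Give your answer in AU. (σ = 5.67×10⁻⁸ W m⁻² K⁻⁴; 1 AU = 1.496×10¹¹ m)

d ≈ 2.67 AU

From T_eq⁴ = L(1−A)/(16πσd²): d = √[L(1−A)/(16πσT_eq⁴)].
d = √[1.34×10²⁷ × 0.74 / (16π × 5.67×10⁻⁸ × (216)⁴)] = 4.00×10¹¹ m = 2.67 AU.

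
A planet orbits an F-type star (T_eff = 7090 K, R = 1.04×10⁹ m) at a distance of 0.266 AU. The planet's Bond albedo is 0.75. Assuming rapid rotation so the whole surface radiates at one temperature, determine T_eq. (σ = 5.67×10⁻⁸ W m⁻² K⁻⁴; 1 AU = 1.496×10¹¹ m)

d = 0.266 AU = 3.98×10¹⁰ m.
L = 4πR_⋆²σT_⋆⁴ = 4π(1.04×10⁹)² × 5.67×10⁻⁸ × (7090)⁴ = 1.95×10²⁷ W.
S = L/(4πd²) = 9.79×10⁴ W m⁻².
Energy balance: absorbed = emitted ⇒ πR²·S(1−A) = 4πR²·σT_eq⁴, so T_eq⁴ = S(1−A)/(4σ).
T_eq = [9.79×10⁴ × 0.25 / (4 × 5.67×10⁻⁸)]^(1/4) = (1.08×10¹¹)^(1/4) = 573 K.

T_eq ≈ 573 K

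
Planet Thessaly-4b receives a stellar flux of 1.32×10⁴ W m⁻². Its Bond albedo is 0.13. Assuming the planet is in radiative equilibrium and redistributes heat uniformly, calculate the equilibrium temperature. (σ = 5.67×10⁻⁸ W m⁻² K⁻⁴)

T_eq ≈ 474 K

Energy balance: absorbed = emitted ⇒ πR²·S(1−A) = 4πR²·σT_eq⁴, so T_eq⁴ = S(1−A)/(4σ).
T_eq = [1.32×10⁴ × 0.87 / (4 × 5.67×10⁻⁸)]^(1/4) = (5.06×10¹⁰)^(1/4) = 474 K.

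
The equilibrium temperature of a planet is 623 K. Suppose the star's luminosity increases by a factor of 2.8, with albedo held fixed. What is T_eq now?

T_eq ≈ 806 K

T_eq ∝ L^(1/4) · d^(−1/2).
T′ = 623 × 2.8^(1/4) = 806 K.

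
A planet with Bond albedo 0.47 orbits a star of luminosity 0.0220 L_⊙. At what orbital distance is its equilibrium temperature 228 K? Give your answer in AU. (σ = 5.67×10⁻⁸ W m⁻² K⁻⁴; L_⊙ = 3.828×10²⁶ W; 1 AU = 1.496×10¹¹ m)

d ≈ 0.161 AU

L = 0.0220 × 3.828×10²⁶ = 8.42×10²⁴ W.
From T_eq⁴ = L(1−A)/(16πσd²): d = √[L(1−A)/(16πσT_eq⁴)].
d = √[8.42×10²⁴ × 0.53 / (16π × 5.67×10⁻⁸ × (228)⁴)] = 2.41×10¹⁰ m = 0.161 AU.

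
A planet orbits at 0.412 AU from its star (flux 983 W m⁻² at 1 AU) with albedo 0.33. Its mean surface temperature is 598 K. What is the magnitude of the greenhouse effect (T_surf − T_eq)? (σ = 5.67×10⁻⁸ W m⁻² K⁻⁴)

ΔT ≈ 236.3 K

S = 983/0.412² = 5791 W m⁻².
T_eq = [S(1−A)/(4σ)]^(1/4) = [5791×0.67/(4×5.67×10⁻⁸)]^(1/4) = 361.7 K.
ΔT = T_surf − T_eq = 598 − 361.7.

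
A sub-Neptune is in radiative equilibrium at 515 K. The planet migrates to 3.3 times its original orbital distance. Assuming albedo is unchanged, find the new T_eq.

T_eq ≈ 283 K

T_eq ∝ L^(1/4) · d^(−1/2).
T′ = 515 / 3.3^(1/2) = 283 K.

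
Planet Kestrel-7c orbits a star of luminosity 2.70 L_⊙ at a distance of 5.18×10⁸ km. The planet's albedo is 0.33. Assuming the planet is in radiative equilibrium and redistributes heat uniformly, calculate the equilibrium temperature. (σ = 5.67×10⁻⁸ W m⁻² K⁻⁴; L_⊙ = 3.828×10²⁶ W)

d = 5.18×10⁸ km = 5.18×10¹¹ m.
L = 2.70 × 3.828×10²⁶ = 1.03×10²⁷ W.
Flux: S = L/(4πd²) = 1.03×10²⁷/(4π×(5.18×10¹¹)²) = 307 W m⁻².
Energy balance: absorbed = emitted ⇒ πR²·S(1−A) = 4πR²·σT_eq⁴, so T_eq⁴ = S(1−A)/(4σ).
T_eq = [307 × 0.67 / (4 × 5.67×10⁻⁸)]^(1/4) = (9.06×10⁸)^(1/4) = 173 K.

T_eq ≈ 173 K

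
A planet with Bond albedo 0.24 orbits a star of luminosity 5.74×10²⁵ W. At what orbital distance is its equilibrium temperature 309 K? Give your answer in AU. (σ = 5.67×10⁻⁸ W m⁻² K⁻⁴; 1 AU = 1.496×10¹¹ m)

From T_eq⁴ = L(1−A)/(16πσd²): d = √[L(1−A)/(16πσT_eq⁴)].
d = √[5.74×10²⁵ × 0.76 / (16π × 5.67×10⁻⁸ × (309)⁴)] = 4.10×10¹⁰ m = 0.274 AU.

d ≈ 0.274 AU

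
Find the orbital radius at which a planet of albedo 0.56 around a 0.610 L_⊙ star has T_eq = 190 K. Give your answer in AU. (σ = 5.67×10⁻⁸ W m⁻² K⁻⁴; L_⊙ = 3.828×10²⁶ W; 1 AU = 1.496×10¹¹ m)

L = 0.610 × 3.828×10²⁶ = 2.34×10²⁶ W.
From T_eq⁴ = L(1−A)/(16πσd²): d = √[L(1−A)/(16πσT_eq⁴)].
d = √[2.34×10²⁶ × 0.44 / (16π × 5.67×10⁻⁸ × (190)⁴)] = 1.66×10¹¹ m = 1.11 AU.

d ≈ 1.11 AU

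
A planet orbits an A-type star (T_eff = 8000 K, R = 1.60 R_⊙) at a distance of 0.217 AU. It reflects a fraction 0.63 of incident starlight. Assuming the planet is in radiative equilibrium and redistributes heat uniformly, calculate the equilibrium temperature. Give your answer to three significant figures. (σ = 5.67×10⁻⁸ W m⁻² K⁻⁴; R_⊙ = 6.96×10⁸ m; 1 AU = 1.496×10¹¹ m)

R_⋆ = 1.60 × 6.96×10⁸ = 1.11×10⁹ m.
d = 0.217 AU = 3.25×10¹⁰ m.
L = 4πR_⋆²σT_⋆⁴ = 4π(1.11×10⁹)² × 5.67×10⁻⁸ × (8000)⁴ = 3.62×10²⁷ W.
S = L/(4πd²) = 2.73×10⁵ W m⁻².
Energy balance: absorbed = emitted ⇒ πR²·S(1−A) = 4πR²·σT_eq⁴, so T_eq⁴ = S(1−A)/(4σ).
T_eq = [2.73×10⁵ × 0.37 / (4 × 5.67×10⁻⁸)]^(1/4) = (4.46×10¹¹)^(1/4) = 817 K.

T_eq ≈ 817 K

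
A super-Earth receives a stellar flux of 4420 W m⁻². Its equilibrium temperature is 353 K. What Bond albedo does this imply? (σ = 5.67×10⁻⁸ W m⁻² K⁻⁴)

From T_eq⁴ = S(1−A)/(4σ): 1−A = 4σT_eq⁴/S.
1−A = 4 × 5.67×10⁻⁸ × (353)⁴ / 4420 = 0.797.

A ≈ 0.20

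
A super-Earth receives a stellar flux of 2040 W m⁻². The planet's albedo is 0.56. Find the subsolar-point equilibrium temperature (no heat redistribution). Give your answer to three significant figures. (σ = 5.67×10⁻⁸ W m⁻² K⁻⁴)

T_ss ≈ 355 K

At the subsolar point the surface absorbs S(1−A) and emits σT⁴ per unit area — no factor of 4, since only the local patch is in balance.
T = [2040 × 0.44 / 5.67×10⁻⁸]^(1/4) = (1.58×10¹⁰)^(1/4) = 355 K.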